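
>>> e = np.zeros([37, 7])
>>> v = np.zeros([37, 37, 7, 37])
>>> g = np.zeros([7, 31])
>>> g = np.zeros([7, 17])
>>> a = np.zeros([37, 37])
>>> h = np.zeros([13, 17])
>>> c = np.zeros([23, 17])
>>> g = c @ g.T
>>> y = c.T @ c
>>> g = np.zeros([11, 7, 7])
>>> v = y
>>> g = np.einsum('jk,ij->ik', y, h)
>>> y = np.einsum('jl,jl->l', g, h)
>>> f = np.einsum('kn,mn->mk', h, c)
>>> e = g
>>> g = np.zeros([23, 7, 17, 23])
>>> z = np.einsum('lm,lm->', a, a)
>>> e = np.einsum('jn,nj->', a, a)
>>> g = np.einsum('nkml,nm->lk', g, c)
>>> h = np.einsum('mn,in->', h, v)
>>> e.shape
()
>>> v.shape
(17, 17)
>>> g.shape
(23, 7)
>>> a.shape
(37, 37)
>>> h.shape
()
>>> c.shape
(23, 17)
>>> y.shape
(17,)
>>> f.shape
(23, 13)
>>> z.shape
()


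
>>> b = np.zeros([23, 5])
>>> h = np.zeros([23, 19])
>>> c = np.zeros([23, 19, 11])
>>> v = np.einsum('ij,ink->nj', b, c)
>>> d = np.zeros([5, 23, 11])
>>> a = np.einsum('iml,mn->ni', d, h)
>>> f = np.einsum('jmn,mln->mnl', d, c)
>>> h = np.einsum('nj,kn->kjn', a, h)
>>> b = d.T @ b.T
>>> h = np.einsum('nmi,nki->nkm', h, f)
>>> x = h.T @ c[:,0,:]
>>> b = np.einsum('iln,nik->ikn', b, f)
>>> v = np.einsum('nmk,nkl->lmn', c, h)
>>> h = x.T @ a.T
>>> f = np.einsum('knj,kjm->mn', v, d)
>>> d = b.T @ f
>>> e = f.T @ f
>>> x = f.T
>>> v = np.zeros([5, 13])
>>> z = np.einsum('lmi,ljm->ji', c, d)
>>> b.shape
(11, 19, 23)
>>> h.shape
(11, 11, 19)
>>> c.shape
(23, 19, 11)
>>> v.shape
(5, 13)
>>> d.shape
(23, 19, 19)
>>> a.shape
(19, 5)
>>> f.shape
(11, 19)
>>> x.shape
(19, 11)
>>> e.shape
(19, 19)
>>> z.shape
(19, 11)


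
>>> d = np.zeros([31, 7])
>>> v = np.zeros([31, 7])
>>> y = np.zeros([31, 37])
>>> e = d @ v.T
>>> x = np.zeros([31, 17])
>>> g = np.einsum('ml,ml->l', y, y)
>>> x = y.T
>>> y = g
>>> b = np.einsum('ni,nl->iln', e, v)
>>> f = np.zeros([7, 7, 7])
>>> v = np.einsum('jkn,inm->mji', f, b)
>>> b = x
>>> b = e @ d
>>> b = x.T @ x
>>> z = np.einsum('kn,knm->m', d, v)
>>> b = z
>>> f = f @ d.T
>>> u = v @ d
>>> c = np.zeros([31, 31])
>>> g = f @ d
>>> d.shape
(31, 7)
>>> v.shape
(31, 7, 31)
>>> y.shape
(37,)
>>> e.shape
(31, 31)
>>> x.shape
(37, 31)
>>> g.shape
(7, 7, 7)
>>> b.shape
(31,)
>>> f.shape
(7, 7, 31)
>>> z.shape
(31,)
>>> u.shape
(31, 7, 7)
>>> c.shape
(31, 31)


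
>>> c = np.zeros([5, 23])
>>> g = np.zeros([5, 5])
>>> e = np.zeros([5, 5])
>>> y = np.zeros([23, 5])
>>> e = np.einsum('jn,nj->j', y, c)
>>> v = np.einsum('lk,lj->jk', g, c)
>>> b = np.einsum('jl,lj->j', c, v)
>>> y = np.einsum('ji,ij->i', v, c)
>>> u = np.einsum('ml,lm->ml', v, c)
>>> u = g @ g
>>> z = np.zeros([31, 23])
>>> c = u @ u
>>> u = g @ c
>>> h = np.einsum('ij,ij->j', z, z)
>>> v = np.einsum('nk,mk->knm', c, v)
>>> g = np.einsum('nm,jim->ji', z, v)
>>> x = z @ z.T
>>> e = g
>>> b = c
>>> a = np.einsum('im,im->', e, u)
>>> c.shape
(5, 5)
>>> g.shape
(5, 5)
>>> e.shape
(5, 5)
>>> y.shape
(5,)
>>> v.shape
(5, 5, 23)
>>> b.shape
(5, 5)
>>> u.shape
(5, 5)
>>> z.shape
(31, 23)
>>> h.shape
(23,)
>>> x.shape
(31, 31)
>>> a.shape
()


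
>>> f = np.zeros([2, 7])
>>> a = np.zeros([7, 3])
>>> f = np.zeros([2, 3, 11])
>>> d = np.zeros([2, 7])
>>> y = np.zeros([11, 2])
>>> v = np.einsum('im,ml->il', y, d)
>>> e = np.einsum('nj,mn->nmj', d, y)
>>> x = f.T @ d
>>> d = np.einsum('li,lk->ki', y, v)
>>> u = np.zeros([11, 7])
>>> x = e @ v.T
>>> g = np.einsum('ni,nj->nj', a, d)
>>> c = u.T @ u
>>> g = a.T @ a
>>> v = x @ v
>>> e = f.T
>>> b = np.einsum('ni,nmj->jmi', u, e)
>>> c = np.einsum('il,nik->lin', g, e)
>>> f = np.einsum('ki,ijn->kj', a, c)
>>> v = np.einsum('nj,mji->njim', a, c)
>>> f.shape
(7, 3)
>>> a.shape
(7, 3)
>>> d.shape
(7, 2)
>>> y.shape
(11, 2)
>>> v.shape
(7, 3, 11, 3)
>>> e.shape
(11, 3, 2)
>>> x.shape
(2, 11, 11)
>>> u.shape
(11, 7)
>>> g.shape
(3, 3)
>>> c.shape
(3, 3, 11)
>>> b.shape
(2, 3, 7)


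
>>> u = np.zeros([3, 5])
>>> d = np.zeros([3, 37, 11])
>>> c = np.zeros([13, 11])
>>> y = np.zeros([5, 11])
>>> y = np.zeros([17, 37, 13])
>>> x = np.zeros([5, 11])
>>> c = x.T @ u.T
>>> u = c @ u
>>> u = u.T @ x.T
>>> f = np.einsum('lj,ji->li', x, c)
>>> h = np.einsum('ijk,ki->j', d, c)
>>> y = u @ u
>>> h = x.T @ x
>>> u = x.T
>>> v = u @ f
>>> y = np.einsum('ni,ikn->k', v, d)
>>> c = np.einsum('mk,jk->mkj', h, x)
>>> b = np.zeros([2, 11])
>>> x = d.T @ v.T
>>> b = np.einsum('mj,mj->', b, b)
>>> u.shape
(11, 5)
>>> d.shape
(3, 37, 11)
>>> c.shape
(11, 11, 5)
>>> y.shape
(37,)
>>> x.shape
(11, 37, 11)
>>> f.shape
(5, 3)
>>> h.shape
(11, 11)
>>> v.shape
(11, 3)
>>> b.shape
()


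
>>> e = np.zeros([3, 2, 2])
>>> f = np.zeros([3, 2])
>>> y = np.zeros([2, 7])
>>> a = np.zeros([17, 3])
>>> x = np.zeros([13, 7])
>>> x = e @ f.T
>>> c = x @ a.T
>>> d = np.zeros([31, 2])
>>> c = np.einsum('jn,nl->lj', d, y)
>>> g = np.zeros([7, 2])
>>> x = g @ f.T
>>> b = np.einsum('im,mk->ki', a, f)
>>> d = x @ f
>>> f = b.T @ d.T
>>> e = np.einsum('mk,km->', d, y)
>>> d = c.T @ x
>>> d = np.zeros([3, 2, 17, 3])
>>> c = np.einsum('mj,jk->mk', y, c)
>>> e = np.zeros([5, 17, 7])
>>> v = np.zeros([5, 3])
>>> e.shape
(5, 17, 7)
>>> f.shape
(17, 7)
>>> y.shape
(2, 7)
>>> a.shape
(17, 3)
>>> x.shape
(7, 3)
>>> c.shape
(2, 31)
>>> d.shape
(3, 2, 17, 3)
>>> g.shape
(7, 2)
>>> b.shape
(2, 17)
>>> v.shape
(5, 3)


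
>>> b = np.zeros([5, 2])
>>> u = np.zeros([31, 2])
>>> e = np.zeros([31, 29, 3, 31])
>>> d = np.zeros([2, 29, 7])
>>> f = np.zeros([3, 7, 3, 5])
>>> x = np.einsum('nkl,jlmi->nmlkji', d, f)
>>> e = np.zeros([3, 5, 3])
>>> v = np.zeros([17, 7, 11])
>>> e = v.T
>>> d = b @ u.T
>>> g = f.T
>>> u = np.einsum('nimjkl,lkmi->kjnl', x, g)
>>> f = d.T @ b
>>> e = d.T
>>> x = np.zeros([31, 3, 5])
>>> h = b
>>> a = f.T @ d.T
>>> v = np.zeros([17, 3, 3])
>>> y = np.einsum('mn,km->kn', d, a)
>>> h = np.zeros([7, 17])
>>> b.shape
(5, 2)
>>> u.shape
(3, 29, 2, 5)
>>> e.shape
(31, 5)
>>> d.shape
(5, 31)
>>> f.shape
(31, 2)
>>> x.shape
(31, 3, 5)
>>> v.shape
(17, 3, 3)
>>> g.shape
(5, 3, 7, 3)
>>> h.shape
(7, 17)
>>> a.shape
(2, 5)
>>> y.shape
(2, 31)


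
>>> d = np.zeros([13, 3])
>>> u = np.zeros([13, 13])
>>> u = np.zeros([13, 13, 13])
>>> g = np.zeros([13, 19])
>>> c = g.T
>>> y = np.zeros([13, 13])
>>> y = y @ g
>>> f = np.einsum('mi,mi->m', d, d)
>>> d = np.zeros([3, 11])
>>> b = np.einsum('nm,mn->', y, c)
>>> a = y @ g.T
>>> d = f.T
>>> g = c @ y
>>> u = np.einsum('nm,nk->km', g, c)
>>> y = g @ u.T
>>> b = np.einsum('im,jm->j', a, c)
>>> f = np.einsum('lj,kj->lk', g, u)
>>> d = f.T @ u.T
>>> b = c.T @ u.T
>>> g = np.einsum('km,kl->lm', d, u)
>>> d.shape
(13, 13)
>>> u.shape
(13, 19)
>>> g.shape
(19, 13)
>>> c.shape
(19, 13)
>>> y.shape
(19, 13)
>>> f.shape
(19, 13)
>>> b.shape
(13, 13)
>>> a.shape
(13, 13)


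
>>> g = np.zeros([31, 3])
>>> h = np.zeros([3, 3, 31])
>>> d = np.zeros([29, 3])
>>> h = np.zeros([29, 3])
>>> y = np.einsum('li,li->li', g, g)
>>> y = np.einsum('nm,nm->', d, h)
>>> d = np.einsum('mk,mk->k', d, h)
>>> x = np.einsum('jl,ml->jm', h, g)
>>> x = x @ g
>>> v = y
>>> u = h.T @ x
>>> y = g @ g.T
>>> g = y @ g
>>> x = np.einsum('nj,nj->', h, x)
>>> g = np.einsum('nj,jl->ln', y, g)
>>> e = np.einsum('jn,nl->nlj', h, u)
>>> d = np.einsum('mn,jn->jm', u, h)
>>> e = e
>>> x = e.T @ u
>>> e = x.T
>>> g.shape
(3, 31)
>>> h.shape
(29, 3)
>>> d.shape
(29, 3)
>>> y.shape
(31, 31)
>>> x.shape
(29, 3, 3)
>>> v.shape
()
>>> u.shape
(3, 3)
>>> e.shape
(3, 3, 29)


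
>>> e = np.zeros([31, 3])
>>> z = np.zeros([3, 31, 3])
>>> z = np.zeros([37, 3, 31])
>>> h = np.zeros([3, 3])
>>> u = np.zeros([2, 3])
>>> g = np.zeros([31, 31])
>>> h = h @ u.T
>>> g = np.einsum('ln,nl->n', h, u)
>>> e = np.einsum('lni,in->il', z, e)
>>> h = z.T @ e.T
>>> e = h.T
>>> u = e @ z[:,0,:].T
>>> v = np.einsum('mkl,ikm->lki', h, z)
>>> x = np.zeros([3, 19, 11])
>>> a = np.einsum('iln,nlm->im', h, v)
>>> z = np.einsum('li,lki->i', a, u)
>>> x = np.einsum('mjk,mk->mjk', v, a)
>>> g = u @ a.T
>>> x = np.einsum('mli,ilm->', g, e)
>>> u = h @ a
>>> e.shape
(31, 3, 31)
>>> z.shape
(37,)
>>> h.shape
(31, 3, 31)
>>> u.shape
(31, 3, 37)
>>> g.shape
(31, 3, 31)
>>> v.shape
(31, 3, 37)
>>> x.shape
()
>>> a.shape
(31, 37)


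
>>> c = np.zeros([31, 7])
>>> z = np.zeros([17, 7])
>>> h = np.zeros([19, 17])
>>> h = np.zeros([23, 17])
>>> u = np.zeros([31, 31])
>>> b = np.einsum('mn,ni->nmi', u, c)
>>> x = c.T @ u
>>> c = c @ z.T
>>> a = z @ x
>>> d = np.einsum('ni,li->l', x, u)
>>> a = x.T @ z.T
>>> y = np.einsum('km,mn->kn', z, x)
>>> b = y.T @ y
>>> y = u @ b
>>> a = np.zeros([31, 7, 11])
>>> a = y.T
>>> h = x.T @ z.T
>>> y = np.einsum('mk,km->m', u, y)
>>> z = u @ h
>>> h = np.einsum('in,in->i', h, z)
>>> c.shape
(31, 17)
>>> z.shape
(31, 17)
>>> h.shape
(31,)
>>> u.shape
(31, 31)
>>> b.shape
(31, 31)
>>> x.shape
(7, 31)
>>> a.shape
(31, 31)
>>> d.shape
(31,)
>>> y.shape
(31,)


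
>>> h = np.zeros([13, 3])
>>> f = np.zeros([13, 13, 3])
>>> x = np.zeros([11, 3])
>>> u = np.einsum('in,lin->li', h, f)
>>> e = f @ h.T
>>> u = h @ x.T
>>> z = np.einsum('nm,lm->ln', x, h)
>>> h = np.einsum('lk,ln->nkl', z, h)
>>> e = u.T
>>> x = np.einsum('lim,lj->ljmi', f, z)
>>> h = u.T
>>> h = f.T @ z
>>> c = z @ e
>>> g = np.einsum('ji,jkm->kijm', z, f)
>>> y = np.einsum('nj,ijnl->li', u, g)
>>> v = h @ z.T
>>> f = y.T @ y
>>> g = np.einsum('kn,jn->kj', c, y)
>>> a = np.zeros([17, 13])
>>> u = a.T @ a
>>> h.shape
(3, 13, 11)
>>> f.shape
(13, 13)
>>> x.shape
(13, 11, 3, 13)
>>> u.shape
(13, 13)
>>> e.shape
(11, 13)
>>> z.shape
(13, 11)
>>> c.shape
(13, 13)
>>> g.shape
(13, 3)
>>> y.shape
(3, 13)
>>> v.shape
(3, 13, 13)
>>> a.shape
(17, 13)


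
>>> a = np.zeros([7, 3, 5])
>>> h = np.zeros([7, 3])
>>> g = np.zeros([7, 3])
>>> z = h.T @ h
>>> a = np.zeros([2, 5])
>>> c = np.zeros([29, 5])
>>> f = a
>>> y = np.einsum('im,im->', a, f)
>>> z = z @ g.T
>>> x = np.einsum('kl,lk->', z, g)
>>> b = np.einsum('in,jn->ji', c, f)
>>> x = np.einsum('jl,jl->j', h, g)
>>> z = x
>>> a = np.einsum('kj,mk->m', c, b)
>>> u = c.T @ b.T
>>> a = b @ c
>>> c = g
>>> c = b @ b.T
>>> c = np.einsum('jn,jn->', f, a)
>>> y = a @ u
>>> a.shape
(2, 5)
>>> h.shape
(7, 3)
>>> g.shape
(7, 3)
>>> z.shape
(7,)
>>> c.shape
()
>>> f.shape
(2, 5)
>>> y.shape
(2, 2)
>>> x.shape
(7,)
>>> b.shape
(2, 29)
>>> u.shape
(5, 2)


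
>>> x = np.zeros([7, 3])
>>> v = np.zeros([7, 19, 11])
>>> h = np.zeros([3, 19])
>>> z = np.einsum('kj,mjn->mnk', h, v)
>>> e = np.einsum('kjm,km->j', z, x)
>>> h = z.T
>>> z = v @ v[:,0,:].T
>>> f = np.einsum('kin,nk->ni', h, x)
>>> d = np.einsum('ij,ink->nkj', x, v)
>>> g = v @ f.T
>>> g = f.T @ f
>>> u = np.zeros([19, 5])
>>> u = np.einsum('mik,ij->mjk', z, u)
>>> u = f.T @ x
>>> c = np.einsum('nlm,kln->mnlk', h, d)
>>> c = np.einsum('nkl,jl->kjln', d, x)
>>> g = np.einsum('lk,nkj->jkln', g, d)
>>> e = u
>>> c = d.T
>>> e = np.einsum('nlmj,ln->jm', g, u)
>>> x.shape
(7, 3)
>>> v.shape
(7, 19, 11)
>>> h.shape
(3, 11, 7)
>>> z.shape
(7, 19, 7)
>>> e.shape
(19, 11)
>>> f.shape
(7, 11)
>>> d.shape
(19, 11, 3)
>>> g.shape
(3, 11, 11, 19)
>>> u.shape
(11, 3)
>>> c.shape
(3, 11, 19)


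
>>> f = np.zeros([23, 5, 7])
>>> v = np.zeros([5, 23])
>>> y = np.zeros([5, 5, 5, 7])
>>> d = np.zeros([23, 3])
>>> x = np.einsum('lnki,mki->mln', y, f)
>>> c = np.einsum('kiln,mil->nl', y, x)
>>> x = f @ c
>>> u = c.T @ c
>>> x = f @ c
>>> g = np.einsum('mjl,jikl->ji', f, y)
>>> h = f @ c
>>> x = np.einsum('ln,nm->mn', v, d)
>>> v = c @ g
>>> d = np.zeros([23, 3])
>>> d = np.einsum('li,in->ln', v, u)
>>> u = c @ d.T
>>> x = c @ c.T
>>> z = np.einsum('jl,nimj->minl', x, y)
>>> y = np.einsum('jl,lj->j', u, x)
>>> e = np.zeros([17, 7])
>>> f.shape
(23, 5, 7)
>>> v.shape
(7, 5)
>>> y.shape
(7,)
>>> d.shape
(7, 5)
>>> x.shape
(7, 7)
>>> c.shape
(7, 5)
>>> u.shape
(7, 7)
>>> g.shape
(5, 5)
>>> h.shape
(23, 5, 5)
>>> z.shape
(5, 5, 5, 7)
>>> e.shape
(17, 7)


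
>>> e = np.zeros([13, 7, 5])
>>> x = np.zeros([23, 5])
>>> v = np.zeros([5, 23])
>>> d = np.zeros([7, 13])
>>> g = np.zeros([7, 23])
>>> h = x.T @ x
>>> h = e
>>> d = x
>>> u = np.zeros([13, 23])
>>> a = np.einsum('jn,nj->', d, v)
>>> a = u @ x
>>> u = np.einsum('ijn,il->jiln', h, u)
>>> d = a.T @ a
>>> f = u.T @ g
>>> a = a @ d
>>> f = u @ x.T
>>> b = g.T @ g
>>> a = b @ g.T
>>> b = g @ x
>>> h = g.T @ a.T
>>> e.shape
(13, 7, 5)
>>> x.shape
(23, 5)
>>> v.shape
(5, 23)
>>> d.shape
(5, 5)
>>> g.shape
(7, 23)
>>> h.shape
(23, 23)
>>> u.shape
(7, 13, 23, 5)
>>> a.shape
(23, 7)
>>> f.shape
(7, 13, 23, 23)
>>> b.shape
(7, 5)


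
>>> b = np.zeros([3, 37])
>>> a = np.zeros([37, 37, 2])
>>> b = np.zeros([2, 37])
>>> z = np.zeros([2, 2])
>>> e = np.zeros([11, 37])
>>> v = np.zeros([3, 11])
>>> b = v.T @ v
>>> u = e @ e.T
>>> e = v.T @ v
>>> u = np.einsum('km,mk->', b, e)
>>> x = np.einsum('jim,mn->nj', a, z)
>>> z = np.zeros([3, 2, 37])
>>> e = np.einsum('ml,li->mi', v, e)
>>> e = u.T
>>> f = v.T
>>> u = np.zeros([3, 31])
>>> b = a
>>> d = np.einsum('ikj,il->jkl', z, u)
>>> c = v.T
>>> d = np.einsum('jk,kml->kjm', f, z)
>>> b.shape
(37, 37, 2)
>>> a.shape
(37, 37, 2)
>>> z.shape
(3, 2, 37)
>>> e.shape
()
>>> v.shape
(3, 11)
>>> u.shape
(3, 31)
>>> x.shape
(2, 37)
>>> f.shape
(11, 3)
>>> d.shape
(3, 11, 2)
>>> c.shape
(11, 3)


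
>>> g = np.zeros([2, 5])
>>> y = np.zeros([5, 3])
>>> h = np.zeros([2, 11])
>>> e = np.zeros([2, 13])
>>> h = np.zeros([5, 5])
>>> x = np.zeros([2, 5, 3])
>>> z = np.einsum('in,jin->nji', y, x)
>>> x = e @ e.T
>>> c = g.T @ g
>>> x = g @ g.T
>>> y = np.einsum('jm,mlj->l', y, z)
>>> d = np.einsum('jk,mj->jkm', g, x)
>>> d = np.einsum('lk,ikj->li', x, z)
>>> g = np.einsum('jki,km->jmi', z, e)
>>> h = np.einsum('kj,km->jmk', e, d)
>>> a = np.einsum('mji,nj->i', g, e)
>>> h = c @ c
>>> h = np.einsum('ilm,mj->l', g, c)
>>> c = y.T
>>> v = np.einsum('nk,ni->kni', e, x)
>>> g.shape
(3, 13, 5)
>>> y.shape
(2,)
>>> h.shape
(13,)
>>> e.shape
(2, 13)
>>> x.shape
(2, 2)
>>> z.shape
(3, 2, 5)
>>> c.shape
(2,)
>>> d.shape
(2, 3)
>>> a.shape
(5,)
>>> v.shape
(13, 2, 2)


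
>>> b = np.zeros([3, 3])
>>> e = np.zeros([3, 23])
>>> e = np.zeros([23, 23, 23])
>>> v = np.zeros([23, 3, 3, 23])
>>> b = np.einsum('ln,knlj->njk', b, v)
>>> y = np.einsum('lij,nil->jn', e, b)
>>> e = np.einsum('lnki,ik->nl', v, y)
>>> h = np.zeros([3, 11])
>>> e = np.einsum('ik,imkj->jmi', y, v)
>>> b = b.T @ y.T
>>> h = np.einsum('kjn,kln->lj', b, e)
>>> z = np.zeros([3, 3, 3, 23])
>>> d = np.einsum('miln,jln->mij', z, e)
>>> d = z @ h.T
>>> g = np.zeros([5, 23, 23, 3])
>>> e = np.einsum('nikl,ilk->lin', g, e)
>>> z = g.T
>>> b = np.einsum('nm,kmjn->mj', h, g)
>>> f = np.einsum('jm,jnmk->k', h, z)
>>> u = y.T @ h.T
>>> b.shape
(23, 23)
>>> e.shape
(3, 23, 5)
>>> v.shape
(23, 3, 3, 23)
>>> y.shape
(23, 3)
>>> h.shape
(3, 23)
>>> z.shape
(3, 23, 23, 5)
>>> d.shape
(3, 3, 3, 3)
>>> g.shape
(5, 23, 23, 3)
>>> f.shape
(5,)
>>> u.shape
(3, 3)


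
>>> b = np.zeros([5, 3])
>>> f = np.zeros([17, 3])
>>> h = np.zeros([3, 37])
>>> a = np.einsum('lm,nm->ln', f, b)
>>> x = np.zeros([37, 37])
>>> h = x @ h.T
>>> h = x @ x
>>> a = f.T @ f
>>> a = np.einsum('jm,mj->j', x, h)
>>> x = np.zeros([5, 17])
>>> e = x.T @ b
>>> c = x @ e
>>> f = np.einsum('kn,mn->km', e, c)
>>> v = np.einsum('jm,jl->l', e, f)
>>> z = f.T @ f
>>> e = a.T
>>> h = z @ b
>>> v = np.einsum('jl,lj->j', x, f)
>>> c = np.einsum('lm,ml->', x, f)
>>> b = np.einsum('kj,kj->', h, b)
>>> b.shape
()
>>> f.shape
(17, 5)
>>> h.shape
(5, 3)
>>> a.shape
(37,)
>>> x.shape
(5, 17)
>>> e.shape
(37,)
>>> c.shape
()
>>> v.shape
(5,)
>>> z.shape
(5, 5)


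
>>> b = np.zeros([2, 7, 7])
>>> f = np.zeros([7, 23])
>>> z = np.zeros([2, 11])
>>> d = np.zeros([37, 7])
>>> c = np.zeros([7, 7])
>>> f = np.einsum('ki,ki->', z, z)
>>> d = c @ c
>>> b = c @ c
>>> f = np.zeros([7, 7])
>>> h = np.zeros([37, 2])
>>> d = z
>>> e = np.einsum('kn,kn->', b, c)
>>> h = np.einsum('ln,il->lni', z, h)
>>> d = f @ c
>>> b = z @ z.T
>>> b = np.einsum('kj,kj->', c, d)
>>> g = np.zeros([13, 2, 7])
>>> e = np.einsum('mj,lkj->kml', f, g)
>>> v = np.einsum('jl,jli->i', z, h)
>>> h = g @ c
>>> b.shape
()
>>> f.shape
(7, 7)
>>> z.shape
(2, 11)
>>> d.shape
(7, 7)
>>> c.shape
(7, 7)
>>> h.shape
(13, 2, 7)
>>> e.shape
(2, 7, 13)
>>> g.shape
(13, 2, 7)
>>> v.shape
(37,)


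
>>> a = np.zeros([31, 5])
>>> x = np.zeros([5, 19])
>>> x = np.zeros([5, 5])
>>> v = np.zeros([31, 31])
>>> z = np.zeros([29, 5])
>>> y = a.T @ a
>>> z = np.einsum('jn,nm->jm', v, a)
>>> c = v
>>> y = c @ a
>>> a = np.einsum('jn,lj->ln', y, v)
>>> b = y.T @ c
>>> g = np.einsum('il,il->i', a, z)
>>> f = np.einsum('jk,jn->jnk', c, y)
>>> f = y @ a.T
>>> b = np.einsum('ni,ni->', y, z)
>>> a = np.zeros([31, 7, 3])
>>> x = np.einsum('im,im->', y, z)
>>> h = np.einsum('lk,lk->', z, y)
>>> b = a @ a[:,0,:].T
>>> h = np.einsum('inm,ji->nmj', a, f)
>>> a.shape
(31, 7, 3)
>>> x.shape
()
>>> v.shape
(31, 31)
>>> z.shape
(31, 5)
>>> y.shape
(31, 5)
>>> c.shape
(31, 31)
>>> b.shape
(31, 7, 31)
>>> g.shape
(31,)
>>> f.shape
(31, 31)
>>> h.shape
(7, 3, 31)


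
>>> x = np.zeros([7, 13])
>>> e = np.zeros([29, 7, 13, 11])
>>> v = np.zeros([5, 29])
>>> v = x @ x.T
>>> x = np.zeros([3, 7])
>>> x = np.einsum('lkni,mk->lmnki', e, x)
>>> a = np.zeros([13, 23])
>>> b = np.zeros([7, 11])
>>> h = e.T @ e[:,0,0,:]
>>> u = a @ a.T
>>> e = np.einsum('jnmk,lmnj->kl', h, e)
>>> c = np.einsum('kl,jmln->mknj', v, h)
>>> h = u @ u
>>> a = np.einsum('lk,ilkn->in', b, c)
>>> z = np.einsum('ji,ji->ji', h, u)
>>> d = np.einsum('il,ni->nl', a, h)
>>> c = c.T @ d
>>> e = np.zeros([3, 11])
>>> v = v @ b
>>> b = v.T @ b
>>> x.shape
(29, 3, 13, 7, 11)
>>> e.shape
(3, 11)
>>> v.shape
(7, 11)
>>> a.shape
(13, 11)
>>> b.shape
(11, 11)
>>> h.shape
(13, 13)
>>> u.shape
(13, 13)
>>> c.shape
(11, 11, 7, 11)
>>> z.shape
(13, 13)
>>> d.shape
(13, 11)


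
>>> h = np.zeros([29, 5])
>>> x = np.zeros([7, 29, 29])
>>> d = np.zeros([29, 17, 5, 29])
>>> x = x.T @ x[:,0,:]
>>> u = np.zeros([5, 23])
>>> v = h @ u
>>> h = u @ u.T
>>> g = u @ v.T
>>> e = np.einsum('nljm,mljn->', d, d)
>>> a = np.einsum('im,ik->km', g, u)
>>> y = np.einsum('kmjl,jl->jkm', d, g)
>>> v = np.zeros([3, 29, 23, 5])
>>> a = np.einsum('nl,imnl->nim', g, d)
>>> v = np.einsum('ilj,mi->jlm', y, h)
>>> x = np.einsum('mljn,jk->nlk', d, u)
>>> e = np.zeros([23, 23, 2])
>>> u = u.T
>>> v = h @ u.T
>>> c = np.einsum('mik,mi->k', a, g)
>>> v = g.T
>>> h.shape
(5, 5)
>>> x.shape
(29, 17, 23)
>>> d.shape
(29, 17, 5, 29)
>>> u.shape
(23, 5)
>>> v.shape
(29, 5)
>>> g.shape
(5, 29)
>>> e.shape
(23, 23, 2)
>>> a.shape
(5, 29, 17)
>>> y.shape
(5, 29, 17)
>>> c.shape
(17,)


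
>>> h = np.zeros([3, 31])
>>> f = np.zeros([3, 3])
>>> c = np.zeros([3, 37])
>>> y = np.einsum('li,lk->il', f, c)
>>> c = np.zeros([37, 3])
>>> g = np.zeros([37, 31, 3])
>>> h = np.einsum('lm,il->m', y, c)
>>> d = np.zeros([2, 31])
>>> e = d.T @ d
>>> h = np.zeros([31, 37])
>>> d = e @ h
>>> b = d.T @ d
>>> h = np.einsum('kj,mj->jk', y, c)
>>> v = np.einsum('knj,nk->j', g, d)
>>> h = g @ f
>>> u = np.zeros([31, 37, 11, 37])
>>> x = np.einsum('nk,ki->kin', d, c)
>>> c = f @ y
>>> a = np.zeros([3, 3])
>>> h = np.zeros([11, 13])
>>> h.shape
(11, 13)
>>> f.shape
(3, 3)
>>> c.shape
(3, 3)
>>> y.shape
(3, 3)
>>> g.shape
(37, 31, 3)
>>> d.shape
(31, 37)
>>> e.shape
(31, 31)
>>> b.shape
(37, 37)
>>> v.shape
(3,)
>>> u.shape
(31, 37, 11, 37)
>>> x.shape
(37, 3, 31)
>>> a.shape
(3, 3)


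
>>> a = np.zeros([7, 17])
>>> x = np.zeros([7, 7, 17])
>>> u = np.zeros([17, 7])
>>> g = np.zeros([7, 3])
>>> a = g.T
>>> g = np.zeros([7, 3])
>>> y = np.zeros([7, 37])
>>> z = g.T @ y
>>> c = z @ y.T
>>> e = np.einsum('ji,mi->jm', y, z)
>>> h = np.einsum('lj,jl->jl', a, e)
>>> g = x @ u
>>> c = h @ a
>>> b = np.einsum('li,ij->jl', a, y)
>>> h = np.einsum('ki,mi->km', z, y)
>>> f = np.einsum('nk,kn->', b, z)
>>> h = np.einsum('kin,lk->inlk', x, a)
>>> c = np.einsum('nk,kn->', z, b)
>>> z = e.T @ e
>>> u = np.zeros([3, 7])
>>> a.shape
(3, 7)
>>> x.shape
(7, 7, 17)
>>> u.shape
(3, 7)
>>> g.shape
(7, 7, 7)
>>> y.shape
(7, 37)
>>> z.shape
(3, 3)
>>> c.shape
()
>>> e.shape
(7, 3)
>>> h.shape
(7, 17, 3, 7)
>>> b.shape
(37, 3)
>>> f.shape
()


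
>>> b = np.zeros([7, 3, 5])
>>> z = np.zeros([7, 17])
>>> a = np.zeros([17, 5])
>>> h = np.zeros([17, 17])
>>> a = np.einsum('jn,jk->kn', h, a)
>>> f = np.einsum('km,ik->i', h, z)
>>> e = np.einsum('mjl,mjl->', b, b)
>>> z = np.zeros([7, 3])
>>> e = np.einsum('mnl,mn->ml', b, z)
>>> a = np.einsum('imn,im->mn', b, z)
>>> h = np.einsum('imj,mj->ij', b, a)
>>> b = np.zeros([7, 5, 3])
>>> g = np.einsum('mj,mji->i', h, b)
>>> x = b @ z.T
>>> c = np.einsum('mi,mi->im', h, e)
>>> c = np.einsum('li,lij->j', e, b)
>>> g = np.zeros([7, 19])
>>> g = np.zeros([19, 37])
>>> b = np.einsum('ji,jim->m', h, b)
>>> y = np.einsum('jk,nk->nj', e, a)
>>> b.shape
(3,)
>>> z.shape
(7, 3)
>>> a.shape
(3, 5)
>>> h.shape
(7, 5)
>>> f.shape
(7,)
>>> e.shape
(7, 5)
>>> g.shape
(19, 37)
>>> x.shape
(7, 5, 7)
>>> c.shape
(3,)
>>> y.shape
(3, 7)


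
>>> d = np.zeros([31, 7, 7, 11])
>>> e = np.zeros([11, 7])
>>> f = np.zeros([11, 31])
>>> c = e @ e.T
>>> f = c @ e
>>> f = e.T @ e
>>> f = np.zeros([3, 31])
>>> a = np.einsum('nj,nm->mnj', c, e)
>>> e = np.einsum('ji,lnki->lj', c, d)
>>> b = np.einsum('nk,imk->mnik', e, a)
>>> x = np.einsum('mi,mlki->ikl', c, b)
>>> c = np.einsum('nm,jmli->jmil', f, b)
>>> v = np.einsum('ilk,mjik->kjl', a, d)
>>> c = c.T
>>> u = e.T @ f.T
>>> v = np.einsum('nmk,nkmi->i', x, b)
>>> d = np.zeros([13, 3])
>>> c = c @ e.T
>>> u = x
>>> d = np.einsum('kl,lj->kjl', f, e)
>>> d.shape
(3, 11, 31)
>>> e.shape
(31, 11)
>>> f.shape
(3, 31)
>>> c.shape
(7, 11, 31, 31)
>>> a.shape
(7, 11, 11)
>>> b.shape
(11, 31, 7, 11)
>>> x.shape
(11, 7, 31)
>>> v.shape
(11,)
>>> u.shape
(11, 7, 31)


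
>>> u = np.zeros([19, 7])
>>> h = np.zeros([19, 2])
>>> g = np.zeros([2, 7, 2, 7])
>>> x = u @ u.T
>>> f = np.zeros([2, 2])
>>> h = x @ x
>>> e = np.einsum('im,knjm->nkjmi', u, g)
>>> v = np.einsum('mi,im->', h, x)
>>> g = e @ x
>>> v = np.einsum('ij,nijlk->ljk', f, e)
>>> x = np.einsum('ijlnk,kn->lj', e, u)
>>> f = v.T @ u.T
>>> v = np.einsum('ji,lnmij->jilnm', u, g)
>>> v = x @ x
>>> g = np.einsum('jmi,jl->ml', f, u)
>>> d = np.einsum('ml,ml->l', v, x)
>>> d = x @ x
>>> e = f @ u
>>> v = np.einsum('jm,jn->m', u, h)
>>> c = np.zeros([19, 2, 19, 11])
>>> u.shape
(19, 7)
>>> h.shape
(19, 19)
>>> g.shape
(2, 7)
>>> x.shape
(2, 2)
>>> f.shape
(19, 2, 19)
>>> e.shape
(19, 2, 7)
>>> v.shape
(7,)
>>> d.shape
(2, 2)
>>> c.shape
(19, 2, 19, 11)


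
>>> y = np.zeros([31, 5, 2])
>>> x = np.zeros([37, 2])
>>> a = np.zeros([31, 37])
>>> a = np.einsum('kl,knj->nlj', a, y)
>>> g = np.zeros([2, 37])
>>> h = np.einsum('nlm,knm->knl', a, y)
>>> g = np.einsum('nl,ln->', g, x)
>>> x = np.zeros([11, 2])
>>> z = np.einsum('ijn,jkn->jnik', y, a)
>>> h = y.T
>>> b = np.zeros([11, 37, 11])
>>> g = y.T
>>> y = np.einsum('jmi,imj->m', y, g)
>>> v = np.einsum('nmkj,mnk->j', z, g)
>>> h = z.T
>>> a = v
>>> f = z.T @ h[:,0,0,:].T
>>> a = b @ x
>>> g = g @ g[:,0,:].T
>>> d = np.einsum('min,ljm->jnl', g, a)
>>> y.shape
(5,)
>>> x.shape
(11, 2)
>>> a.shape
(11, 37, 2)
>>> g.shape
(2, 5, 2)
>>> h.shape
(37, 31, 2, 5)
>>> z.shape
(5, 2, 31, 37)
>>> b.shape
(11, 37, 11)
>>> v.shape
(37,)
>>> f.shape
(37, 31, 2, 37)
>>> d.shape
(37, 2, 11)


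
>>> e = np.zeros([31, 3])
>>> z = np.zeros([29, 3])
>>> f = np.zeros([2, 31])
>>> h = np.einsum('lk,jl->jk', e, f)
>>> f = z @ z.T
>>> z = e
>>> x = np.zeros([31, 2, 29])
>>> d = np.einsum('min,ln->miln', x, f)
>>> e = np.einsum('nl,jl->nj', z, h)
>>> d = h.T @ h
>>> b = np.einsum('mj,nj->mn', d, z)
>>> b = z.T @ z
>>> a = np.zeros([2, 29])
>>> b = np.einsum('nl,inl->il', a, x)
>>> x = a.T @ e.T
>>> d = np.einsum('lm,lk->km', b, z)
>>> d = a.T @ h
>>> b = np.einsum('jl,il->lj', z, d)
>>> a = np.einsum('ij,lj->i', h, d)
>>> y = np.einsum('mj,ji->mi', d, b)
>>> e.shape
(31, 2)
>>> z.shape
(31, 3)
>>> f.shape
(29, 29)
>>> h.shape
(2, 3)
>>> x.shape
(29, 31)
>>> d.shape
(29, 3)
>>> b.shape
(3, 31)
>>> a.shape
(2,)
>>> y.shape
(29, 31)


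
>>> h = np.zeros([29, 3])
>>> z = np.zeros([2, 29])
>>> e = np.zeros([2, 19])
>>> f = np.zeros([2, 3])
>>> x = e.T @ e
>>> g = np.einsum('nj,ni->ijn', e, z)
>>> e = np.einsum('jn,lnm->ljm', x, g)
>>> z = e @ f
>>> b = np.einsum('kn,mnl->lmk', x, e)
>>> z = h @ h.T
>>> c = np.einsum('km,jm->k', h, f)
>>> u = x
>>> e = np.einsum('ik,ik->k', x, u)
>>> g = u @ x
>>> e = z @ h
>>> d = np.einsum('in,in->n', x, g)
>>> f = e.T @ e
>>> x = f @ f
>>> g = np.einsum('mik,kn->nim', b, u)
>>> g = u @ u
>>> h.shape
(29, 3)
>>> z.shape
(29, 29)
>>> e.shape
(29, 3)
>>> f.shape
(3, 3)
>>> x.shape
(3, 3)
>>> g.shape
(19, 19)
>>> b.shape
(2, 29, 19)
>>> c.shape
(29,)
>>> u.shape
(19, 19)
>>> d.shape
(19,)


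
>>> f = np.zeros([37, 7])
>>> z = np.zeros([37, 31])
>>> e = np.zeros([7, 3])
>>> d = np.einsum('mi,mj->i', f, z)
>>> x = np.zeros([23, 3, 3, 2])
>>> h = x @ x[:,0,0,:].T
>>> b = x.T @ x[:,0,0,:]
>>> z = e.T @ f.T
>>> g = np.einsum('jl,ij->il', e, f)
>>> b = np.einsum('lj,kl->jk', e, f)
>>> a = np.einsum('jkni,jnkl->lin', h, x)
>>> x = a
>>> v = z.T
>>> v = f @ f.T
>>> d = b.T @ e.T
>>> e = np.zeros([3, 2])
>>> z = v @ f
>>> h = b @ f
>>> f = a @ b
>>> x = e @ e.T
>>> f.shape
(2, 23, 37)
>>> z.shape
(37, 7)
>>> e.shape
(3, 2)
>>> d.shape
(37, 7)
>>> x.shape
(3, 3)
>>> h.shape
(3, 7)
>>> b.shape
(3, 37)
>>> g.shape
(37, 3)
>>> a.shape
(2, 23, 3)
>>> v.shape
(37, 37)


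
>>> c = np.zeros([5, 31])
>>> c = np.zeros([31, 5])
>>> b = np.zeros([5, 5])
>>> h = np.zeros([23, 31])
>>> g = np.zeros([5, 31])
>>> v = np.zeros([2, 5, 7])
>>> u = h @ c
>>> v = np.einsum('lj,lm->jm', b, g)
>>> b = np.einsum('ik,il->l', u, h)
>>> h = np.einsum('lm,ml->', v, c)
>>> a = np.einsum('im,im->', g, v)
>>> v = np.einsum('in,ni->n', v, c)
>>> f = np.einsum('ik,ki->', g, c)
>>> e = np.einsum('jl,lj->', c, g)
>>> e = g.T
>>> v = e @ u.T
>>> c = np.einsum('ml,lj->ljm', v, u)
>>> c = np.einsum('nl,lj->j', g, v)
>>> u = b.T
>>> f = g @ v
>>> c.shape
(23,)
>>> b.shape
(31,)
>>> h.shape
()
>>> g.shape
(5, 31)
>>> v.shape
(31, 23)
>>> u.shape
(31,)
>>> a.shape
()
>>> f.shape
(5, 23)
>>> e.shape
(31, 5)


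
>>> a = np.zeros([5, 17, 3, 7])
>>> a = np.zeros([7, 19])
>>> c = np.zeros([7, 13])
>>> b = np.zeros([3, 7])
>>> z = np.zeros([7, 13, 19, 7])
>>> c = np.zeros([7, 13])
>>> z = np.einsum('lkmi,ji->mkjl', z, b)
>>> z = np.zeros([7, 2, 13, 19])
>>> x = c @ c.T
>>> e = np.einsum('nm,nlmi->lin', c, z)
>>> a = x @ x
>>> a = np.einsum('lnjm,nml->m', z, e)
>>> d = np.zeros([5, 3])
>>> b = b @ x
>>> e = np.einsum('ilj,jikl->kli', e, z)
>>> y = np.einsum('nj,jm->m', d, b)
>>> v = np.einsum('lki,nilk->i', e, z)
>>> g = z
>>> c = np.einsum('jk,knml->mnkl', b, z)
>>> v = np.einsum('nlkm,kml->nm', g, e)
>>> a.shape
(19,)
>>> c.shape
(13, 2, 7, 19)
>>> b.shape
(3, 7)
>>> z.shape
(7, 2, 13, 19)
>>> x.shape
(7, 7)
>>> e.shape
(13, 19, 2)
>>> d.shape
(5, 3)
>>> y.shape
(7,)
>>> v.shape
(7, 19)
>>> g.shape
(7, 2, 13, 19)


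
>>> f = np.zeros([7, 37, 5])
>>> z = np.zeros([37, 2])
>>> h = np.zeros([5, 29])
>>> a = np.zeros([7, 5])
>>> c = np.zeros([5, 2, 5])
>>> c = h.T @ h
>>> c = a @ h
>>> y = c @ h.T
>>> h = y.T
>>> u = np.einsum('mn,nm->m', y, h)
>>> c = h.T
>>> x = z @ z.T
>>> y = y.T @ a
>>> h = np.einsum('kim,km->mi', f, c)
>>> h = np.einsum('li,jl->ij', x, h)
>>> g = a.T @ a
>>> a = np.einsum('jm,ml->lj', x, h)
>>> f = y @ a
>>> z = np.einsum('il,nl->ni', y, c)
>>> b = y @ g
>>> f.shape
(5, 37)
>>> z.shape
(7, 5)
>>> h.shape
(37, 5)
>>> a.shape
(5, 37)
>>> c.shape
(7, 5)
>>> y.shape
(5, 5)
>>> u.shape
(7,)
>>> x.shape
(37, 37)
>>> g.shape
(5, 5)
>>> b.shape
(5, 5)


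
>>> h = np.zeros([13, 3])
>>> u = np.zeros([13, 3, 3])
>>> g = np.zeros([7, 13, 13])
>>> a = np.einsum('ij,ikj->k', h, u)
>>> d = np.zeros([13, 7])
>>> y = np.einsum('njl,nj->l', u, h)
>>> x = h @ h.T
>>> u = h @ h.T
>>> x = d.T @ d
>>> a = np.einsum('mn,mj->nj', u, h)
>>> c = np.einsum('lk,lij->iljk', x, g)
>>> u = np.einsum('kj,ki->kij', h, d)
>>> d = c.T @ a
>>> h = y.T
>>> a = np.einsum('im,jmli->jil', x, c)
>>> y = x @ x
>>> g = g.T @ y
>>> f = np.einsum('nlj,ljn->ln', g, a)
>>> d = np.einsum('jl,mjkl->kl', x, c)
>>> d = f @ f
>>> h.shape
(3,)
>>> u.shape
(13, 7, 3)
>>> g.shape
(13, 13, 7)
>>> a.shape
(13, 7, 13)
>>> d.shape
(13, 13)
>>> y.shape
(7, 7)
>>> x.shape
(7, 7)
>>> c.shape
(13, 7, 13, 7)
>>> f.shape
(13, 13)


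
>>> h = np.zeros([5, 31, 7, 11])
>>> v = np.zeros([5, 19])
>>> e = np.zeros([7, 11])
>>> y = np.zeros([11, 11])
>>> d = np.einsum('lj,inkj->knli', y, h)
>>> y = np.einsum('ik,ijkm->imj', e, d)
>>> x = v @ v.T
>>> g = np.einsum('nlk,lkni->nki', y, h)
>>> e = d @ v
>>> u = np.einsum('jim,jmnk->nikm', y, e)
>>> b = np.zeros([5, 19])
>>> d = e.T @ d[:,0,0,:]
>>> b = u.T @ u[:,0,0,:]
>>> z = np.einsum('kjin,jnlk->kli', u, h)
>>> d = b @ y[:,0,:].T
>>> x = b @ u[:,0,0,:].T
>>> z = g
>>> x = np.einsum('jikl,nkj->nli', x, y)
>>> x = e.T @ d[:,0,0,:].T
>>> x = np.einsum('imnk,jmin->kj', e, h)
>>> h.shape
(5, 31, 7, 11)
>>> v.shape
(5, 19)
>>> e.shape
(7, 31, 11, 19)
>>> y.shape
(7, 5, 31)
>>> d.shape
(31, 19, 5, 7)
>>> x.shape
(19, 5)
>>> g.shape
(7, 31, 11)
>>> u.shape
(11, 5, 19, 31)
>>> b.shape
(31, 19, 5, 31)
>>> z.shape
(7, 31, 11)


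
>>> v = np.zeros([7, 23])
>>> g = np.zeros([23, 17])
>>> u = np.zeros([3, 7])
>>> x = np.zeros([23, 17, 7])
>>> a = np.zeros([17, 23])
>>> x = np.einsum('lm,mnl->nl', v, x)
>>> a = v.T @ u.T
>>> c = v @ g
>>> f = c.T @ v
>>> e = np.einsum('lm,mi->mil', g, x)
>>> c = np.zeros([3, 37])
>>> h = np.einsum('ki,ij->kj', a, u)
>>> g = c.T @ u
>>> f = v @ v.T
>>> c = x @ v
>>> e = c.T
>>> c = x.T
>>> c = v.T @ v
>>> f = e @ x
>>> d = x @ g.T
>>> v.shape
(7, 23)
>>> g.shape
(37, 7)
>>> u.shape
(3, 7)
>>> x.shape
(17, 7)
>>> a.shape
(23, 3)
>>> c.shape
(23, 23)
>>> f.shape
(23, 7)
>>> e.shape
(23, 17)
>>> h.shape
(23, 7)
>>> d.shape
(17, 37)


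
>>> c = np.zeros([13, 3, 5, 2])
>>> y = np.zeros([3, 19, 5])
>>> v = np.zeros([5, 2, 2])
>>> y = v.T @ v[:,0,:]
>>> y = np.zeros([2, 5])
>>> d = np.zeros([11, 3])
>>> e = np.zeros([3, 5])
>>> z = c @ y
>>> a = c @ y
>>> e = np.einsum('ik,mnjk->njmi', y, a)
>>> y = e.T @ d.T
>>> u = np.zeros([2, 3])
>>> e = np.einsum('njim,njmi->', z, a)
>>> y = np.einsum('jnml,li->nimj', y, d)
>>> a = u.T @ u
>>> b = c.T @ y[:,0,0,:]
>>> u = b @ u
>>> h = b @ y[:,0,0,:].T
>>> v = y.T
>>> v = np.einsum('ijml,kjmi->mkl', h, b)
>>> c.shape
(13, 3, 5, 2)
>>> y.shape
(13, 3, 5, 2)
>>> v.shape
(3, 2, 13)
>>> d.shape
(11, 3)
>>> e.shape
()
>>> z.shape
(13, 3, 5, 5)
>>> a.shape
(3, 3)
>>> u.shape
(2, 5, 3, 3)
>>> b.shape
(2, 5, 3, 2)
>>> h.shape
(2, 5, 3, 13)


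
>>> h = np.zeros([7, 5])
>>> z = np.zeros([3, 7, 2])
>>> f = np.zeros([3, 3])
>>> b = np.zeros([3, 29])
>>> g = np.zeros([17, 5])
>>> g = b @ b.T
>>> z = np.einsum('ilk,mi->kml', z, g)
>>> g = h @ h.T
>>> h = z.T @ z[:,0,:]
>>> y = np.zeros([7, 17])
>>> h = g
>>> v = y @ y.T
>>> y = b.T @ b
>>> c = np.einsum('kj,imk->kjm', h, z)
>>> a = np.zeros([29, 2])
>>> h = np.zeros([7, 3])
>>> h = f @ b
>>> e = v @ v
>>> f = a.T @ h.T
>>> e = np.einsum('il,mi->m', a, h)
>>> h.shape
(3, 29)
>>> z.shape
(2, 3, 7)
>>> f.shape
(2, 3)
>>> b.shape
(3, 29)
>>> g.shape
(7, 7)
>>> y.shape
(29, 29)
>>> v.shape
(7, 7)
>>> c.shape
(7, 7, 3)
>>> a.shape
(29, 2)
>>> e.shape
(3,)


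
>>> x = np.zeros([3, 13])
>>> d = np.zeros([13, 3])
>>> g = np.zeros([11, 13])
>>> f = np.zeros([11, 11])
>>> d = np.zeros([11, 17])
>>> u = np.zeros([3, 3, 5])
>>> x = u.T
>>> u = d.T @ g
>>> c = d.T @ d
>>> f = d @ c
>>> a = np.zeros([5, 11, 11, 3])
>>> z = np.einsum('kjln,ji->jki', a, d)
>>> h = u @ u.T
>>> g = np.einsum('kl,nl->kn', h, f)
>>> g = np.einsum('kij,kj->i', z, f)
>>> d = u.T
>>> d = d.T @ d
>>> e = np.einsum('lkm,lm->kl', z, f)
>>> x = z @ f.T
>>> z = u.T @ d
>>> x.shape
(11, 5, 11)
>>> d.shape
(17, 17)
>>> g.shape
(5,)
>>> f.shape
(11, 17)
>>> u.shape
(17, 13)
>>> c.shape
(17, 17)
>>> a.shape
(5, 11, 11, 3)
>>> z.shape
(13, 17)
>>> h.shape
(17, 17)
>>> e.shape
(5, 11)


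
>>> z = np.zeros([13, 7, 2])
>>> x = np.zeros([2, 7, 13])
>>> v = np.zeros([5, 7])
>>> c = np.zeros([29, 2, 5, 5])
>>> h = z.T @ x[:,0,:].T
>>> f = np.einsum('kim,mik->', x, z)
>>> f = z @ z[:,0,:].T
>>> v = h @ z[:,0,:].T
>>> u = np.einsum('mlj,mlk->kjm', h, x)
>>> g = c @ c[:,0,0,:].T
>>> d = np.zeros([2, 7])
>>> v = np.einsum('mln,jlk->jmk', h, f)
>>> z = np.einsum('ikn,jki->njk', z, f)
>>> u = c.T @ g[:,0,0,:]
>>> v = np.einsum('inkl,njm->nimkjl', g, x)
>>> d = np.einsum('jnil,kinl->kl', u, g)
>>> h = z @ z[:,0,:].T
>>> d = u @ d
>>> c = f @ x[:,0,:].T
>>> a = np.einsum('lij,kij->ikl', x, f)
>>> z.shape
(2, 13, 7)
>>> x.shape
(2, 7, 13)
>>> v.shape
(2, 29, 13, 5, 7, 29)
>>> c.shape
(13, 7, 2)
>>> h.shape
(2, 13, 2)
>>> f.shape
(13, 7, 13)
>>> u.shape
(5, 5, 2, 29)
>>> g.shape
(29, 2, 5, 29)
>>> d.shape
(5, 5, 2, 29)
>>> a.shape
(7, 13, 2)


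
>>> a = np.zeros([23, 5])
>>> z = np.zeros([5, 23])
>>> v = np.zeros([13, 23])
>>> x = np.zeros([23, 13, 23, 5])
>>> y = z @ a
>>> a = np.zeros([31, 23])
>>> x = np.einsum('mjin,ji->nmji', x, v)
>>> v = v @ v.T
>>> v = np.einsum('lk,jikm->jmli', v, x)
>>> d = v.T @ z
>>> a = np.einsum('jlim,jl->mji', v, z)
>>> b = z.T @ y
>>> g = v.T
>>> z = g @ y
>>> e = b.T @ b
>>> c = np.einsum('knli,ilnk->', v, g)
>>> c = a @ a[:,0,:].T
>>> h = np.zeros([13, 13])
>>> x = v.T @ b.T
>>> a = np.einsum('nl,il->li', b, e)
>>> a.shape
(5, 5)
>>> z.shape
(23, 13, 23, 5)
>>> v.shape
(5, 23, 13, 23)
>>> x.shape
(23, 13, 23, 23)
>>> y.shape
(5, 5)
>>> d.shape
(23, 13, 23, 23)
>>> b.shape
(23, 5)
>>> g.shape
(23, 13, 23, 5)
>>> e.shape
(5, 5)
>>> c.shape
(23, 5, 23)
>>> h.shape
(13, 13)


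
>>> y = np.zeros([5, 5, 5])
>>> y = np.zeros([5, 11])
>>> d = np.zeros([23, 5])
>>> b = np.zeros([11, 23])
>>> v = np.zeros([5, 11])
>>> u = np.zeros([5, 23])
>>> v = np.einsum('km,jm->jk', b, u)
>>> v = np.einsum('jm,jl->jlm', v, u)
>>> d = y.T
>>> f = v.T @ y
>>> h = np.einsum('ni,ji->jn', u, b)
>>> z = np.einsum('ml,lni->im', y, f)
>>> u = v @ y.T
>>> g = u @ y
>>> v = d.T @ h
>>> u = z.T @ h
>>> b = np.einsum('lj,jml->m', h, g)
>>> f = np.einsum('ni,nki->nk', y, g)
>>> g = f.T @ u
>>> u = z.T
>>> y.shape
(5, 11)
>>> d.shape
(11, 5)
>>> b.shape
(23,)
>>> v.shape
(5, 5)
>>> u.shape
(5, 11)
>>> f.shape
(5, 23)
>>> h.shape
(11, 5)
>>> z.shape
(11, 5)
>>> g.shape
(23, 5)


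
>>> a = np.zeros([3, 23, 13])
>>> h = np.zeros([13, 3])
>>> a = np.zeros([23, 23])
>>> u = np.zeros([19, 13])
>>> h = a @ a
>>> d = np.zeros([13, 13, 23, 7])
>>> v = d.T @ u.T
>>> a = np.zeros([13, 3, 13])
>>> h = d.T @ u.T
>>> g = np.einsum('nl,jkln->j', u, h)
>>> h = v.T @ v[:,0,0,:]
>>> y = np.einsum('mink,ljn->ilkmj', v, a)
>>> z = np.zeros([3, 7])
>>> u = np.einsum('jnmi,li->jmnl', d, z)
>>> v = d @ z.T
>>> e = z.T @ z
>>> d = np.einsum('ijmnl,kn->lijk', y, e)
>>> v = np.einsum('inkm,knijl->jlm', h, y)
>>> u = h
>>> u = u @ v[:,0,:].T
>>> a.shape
(13, 3, 13)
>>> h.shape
(19, 13, 23, 19)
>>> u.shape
(19, 13, 23, 7)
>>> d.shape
(3, 23, 13, 7)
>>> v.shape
(7, 3, 19)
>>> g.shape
(7,)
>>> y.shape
(23, 13, 19, 7, 3)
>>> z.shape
(3, 7)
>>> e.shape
(7, 7)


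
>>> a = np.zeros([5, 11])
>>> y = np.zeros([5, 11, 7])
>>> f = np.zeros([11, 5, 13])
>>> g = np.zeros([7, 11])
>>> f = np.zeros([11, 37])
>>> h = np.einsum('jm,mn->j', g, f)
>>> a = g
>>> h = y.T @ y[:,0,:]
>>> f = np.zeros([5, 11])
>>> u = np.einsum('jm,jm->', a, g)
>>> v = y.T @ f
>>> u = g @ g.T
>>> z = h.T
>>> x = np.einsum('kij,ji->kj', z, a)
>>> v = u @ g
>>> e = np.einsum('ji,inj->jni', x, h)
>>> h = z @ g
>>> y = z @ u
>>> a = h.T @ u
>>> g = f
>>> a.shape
(11, 11, 7)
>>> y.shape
(7, 11, 7)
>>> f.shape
(5, 11)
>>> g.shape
(5, 11)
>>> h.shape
(7, 11, 11)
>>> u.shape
(7, 7)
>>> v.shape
(7, 11)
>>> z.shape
(7, 11, 7)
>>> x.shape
(7, 7)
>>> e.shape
(7, 11, 7)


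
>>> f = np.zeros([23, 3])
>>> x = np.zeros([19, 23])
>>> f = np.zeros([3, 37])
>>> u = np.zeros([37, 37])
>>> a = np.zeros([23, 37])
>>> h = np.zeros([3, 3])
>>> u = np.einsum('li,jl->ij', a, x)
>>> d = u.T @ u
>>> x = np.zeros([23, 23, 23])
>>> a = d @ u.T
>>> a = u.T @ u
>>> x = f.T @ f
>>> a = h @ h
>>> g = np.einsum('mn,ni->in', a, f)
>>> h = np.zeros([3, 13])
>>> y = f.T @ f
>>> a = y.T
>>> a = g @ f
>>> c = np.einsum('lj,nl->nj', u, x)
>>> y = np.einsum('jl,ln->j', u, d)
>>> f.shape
(3, 37)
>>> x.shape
(37, 37)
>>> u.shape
(37, 19)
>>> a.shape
(37, 37)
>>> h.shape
(3, 13)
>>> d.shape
(19, 19)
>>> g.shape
(37, 3)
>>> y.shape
(37,)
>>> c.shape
(37, 19)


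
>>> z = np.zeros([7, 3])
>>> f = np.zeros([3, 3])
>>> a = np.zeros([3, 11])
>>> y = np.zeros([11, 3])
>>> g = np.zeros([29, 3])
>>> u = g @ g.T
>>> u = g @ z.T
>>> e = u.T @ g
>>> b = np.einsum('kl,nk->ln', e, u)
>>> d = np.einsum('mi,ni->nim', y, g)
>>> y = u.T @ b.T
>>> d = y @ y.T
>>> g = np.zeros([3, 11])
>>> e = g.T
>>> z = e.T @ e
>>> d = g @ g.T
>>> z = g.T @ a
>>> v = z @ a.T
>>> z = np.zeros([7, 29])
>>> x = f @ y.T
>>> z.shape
(7, 29)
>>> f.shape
(3, 3)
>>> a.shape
(3, 11)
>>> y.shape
(7, 3)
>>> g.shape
(3, 11)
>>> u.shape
(29, 7)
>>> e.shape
(11, 3)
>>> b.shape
(3, 29)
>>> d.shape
(3, 3)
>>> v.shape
(11, 3)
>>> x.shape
(3, 7)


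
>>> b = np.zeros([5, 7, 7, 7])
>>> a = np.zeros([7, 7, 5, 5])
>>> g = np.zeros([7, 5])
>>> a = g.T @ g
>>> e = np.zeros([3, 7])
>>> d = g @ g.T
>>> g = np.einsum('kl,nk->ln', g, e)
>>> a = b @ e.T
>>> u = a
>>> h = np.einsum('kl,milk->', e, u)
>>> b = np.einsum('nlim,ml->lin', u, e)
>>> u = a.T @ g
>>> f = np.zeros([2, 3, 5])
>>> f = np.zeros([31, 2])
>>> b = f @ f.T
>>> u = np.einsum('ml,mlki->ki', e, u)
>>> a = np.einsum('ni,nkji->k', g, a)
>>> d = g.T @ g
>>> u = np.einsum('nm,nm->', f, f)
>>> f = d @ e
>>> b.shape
(31, 31)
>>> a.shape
(7,)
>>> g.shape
(5, 3)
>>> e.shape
(3, 7)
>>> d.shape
(3, 3)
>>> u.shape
()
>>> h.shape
()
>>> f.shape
(3, 7)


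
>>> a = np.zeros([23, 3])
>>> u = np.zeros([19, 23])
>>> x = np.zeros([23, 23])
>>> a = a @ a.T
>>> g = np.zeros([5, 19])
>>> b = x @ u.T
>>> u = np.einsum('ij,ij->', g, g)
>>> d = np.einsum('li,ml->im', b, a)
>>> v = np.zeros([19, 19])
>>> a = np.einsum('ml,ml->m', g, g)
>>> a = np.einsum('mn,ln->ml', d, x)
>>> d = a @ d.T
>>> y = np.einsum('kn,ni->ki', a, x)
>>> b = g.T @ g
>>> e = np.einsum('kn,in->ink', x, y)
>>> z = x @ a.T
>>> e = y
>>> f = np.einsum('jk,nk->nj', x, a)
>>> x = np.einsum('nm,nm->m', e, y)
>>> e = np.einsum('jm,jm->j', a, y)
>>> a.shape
(19, 23)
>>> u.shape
()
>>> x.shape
(23,)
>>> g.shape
(5, 19)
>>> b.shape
(19, 19)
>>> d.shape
(19, 19)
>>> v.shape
(19, 19)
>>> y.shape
(19, 23)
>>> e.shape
(19,)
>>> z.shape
(23, 19)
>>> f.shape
(19, 23)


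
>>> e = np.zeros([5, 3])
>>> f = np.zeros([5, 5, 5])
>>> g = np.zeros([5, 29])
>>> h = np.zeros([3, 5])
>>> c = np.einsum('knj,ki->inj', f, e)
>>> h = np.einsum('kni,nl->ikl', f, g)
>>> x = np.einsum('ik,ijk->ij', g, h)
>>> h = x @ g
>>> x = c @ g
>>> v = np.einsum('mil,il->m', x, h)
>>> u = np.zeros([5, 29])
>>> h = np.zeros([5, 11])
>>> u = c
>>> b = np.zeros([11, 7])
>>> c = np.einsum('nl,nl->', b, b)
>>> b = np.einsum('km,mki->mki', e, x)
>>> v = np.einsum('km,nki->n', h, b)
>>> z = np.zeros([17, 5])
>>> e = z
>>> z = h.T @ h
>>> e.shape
(17, 5)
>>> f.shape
(5, 5, 5)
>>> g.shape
(5, 29)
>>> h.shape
(5, 11)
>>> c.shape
()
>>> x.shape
(3, 5, 29)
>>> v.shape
(3,)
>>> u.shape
(3, 5, 5)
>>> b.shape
(3, 5, 29)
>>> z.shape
(11, 11)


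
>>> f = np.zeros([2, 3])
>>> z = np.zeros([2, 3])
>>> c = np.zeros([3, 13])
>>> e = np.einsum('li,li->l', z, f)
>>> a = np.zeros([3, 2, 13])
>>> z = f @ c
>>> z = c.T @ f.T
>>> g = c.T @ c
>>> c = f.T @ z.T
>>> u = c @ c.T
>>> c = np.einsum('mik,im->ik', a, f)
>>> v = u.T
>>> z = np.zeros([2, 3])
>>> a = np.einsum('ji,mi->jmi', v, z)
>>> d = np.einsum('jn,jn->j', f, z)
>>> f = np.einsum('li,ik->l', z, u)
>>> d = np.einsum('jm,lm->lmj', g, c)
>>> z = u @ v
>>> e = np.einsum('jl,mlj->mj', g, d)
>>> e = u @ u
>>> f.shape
(2,)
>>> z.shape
(3, 3)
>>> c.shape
(2, 13)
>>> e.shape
(3, 3)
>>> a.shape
(3, 2, 3)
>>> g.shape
(13, 13)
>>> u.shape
(3, 3)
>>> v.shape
(3, 3)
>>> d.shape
(2, 13, 13)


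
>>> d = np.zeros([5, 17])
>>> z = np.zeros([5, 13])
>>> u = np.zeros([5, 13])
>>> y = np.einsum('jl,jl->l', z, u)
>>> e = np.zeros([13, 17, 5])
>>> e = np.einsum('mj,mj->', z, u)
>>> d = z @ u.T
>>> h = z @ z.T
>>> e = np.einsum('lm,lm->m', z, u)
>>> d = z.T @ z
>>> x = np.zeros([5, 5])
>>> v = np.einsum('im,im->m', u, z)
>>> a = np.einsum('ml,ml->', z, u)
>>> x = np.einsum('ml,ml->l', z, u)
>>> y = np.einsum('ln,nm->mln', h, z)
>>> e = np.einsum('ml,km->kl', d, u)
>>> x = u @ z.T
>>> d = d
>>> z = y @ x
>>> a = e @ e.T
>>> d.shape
(13, 13)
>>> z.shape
(13, 5, 5)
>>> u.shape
(5, 13)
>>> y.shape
(13, 5, 5)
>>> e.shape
(5, 13)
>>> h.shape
(5, 5)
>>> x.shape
(5, 5)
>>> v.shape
(13,)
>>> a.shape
(5, 5)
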